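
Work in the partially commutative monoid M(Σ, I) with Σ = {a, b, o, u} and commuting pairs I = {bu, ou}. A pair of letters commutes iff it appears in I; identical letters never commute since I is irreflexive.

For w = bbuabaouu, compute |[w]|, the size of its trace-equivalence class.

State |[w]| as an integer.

piece 0:b — minimal
piece 1:b rests on {0:b}
piece 2:u — minimal
piece 3:a rests on {1:b, 2:u}
piece 4:b rests on {3:a}
piece 5:a rests on {4:b}
piece 6:o rests on {5:a}
piece 7:u rests on {5:a}
piece 8:u rests on {7:u}
minimal pieces: {0:b, 2:u}
ways to finish when only these pieces remain (= sum over removing one remaining piece with nothing left below it):
  1 left: {6}→1  {8}→1
  2 left: {6,8}→2  {7,8}→1
  3 left: {6,7,8}→3
  4 left: {5,6,7,8}→3
  5 left: {4,5,6,7,8}→3
  6 left: {3,4,5,6,7,8}→3
  7 left: {1,3,4,5,6,7,8}→3  {2,3,4,5,6,7,8}→3
  placing 0:b first → 6 extensions
  placing 2:u first → 3 extensions
total linear extensions = 9

9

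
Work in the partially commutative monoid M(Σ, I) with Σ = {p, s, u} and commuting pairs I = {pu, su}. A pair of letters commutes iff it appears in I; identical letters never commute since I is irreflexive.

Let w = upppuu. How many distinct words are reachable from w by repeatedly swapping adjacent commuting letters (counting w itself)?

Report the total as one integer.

20

piece 0:u — minimal
piece 1:p — minimal
piece 2:p rests on {1:p}
piece 3:p rests on {2:p}
piece 4:u rests on {0:u}
piece 5:u rests on {4:u}
minimal pieces: {0:u, 1:p}
ways to finish when only these pieces remain (= sum over removing one remaining piece with nothing left below it):
  1 left: {3}→1  {5}→1
  2 left: {2,3}→1  {3,5}→2  {4,5}→1
  3 left: {0,4,5}→1  {1,2,3}→1  {2,3,5}→3  {3,4,5}→3
  4 left: {0,3,4,5}→4  {1,2,3,5}→4  {2,3,4,5}→6
  placing 0:u first → 10 extensions
  placing 1:p first → 10 extensions
total linear extensions = 20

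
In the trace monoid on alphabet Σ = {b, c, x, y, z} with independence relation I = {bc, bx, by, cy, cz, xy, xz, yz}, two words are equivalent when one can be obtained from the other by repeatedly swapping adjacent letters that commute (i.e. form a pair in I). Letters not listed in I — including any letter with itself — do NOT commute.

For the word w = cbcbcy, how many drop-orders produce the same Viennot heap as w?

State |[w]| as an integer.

piece 0:c — minimal
piece 1:b — minimal
piece 2:c rests on {0:c}
piece 3:b rests on {1:b}
piece 4:c rests on {2:c}
piece 5:y — minimal
minimal pieces: {0:c, 1:b, 5:y}
ways to finish when only these pieces remain (= sum over removing one remaining piece with nothing left below it):
  1 left: {3}→1  {4}→1  {5}→1
  2 left: {1,3}→1  {2,4}→1  {3,4}→2  {3,5}→2  {4,5}→2
  3 left: {0,2,4}→1  {1,3,4}→3  {1,3,5}→3  {2,3,4}→3  {2,4,5}→3  {3,4,5}→6
  4 left: {0,2,3,4}→4  {0,2,4,5}→4  {1,2,3,4}→6  {1,3,4,5}→12  {2,3,4,5}→12
  placing 0:c first → 30 extensions
  placing 1:b first → 20 extensions
  placing 5:y first → 10 extensions
total linear extensions = 60

60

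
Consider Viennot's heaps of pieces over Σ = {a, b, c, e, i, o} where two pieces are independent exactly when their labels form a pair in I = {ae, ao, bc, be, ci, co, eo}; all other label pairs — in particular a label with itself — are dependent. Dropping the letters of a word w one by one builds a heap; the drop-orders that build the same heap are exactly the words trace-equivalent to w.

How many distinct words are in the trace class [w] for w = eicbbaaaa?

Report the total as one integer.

4

drop 0:e onto floor
drop 1:i onto {0:e}
drop 2:c onto {0:e}
drop 3:b onto {1:i}
drop 4:b onto {3:b}
drop 5:a onto {2:c, 4:b}
drop 6:a onto {5:a}
drop 7:a onto {6:a}
drop 8:a onto {7:a}
ground layer = {0:e}
drop-orders for the pieces not yet dropped (sum over which currently-grounded one goes next):
  1 to go: {8} 1
  2 to go: {7,8} 1
  3 to go: {6,7,8} 1
  4 to go: {5,6,7,8} 1
  5 to go: {2,5,6,7,8} 1  {4,5,6,7,8} 1
  6 to go: {2,4,5,6,7,8} 2  {3,4,5,6,7,8} 1
  7 to go: {1,3,4,5,6,7,8} 1  {2,3,4,5,6,7,8} 3
  if 0:e drops first: 4 orders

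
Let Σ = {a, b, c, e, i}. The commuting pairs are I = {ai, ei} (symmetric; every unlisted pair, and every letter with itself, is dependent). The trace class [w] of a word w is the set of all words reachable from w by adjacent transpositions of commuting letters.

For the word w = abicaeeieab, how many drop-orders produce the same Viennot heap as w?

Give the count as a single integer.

6

drop 0:a onto floor
drop 1:b onto {0:a}
drop 2:i onto {1:b}
drop 3:c onto {2:i}
drop 4:a onto {3:c}
drop 5:e onto {4:a}
drop 6:e onto {5:e}
drop 7:i onto {3:c}
drop 8:e onto {6:e}
drop 9:a onto {8:e}
drop 10:b onto {7:i, 9:a}
ground layer = {0:a}
drop-orders for the pieces not yet dropped (sum over which currently-grounded one goes next):
  1 to go: {10} 1
  2 to go: {7,10} 1  {9,10} 1
  3 to go: {7,9,10} 2  {8,9,10} 1
  4 to go: {6,8,9,10} 1  {7,8,9,10} 3
  5 to go: {5,6,8,9,10} 1  {6,7,8,9,10} 4
  6 to go: {4,5,6,8,9,10} 1  {5,6,7,8,9,10} 5
  7 to go: {4,5,6,7,8,9,10} 6
  8 to go: {3,4,5,6,7,8,9,10} 6
  9 to go: {2,3,4,5,6,7,8,9,10} 6
  if 0:a drops first: 6 orders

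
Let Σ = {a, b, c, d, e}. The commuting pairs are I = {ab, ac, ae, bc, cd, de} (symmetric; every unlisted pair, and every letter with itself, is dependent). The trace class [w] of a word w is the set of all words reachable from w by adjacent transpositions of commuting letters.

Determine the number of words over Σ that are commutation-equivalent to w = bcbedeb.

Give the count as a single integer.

drop 0:b onto floor
drop 1:c onto floor
drop 2:b onto {0:b}
drop 3:e onto {1:c, 2:b}
drop 4:d onto {2:b}
drop 5:e onto {3:e}
drop 6:b onto {4:d, 5:e}
ground layer = {0:b, 1:c}
drop-orders for the pieces not yet dropped (sum over which currently-grounded one goes next):
  1 to go: {6} 1
  2 to go: {4,6} 1  {5,6} 1
  3 to go: {3,5,6} 1  {4,5,6} 2
  4 to go: {1,3,5,6} 1  {3,4,5,6} 3
  5 to go: {1,3,4,5,6} 4  {2,3,4,5,6} 3
  if 0:b drops first: 7 orders
  if 1:c drops first: 3 orders
heap linearizations: 10

10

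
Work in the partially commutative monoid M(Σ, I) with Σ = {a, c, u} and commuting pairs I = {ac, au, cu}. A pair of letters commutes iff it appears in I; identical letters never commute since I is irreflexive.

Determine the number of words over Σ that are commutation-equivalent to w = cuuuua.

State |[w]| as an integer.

#0=c has no predecessor
#1=u has no predecessor
#2=u depends on [1:u]
#3=u depends on [2:u]
#4=u depends on [3:u]
#5=a has no predecessor
sources: [0:c, 1:u, 5:a]
N(rest) = Σ N(rest − s) over sources s of rest; N(one piece) = 1:
  size 1 → [0]=1  [4]=1  [5]=1
  size 2 → [0,4]=2  [0,5]=2  [3,4]=1  [4,5]=2
  size 3 → [0,3,4]=3  [0,4,5]=6  [2,3,4]=1  [3,4,5]=3
  size 4 → [0,2,3,4]=4  [0,3,4,5]=12  [1,2,3,4]=1  [2,3,4,5]=4
  first=0(c) contributes 5
  first=1(u) contributes 20
  first=5(a) contributes 5
|[w]| = 30

30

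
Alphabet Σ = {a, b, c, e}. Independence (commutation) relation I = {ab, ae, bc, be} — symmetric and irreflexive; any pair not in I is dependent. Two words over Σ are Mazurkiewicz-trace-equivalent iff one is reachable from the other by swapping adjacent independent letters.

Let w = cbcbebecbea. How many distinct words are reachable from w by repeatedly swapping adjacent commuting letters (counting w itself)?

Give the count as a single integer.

#0=c has no predecessor
#1=b has no predecessor
#2=c depends on [0:c]
#3=b depends on [1:b]
#4=e depends on [2:c]
#5=b depends on [3:b]
#6=e depends on [4:e]
#7=c depends on [6:e]
#8=b depends on [5:b]
#9=e depends on [7:c]
#10=a depends on [7:c]
sources: [0:c, 1:b]
N(rest) = Σ N(rest − s) over sources s of rest; N(one piece) = 1:
  size 1 → [8]=1  [9]=1  [10]=1
  size 2 → [5,8]=1  [8,9]=2  [8,10]=2  [9,10]=2
  size 3 → [3,5,8]=1  [5,8,9]=3  [5,8,10]=3  [7,9,10]=2  [8,9,10]=6
  size 4 → [1,3,5,8]=1  [3,5,8,9]=4  [3,5,8,10]=4  [5,8,9,10]=12  [6,7,9,10]=2  [7,8,9,10]=8
  size 5 → [1,3,5,8,9]=5  [1,3,5,8,10]=5  [3,5,8,9,10]=20  [4,6,7,9,10]=2  [5,7,8,9,10]=20  [6,7,8,9,10]=10
  size 6 → [1,3,5,8,9,10]=30  [2,4,6,7,9,10]=2  [3,5,7,8,9,10]=40  [4,6,7,8,9,10]=12  [5,6,7,8,9,10]=30
  size 7 → [0,2,4,6,7,9,10]=2  [1,3,5,7,8,9,10]=70  [2,4,6,7,8,9,10]=14  [3,5,6,7,8,9,10]=70  [4,5,6,7,8,9,10]=42
  size 8 → [0,2,4,6,7,8,9,10]=16  [1,3,5,6,7,8,9,10]=140  [2,4,5,6,7,8,9,10]=56  [3,4,5,6,7,8,9,10]=112
  size 9 → [0,2,4,5,6,7,8,9,10]=72  [1,3,4,5,6,7,8,9,10]=252  [2,3,4,5,6,7,8,9,10]=168
  first=0(c) contributes 420
  first=1(b) contributes 240
|[w]| = 660

660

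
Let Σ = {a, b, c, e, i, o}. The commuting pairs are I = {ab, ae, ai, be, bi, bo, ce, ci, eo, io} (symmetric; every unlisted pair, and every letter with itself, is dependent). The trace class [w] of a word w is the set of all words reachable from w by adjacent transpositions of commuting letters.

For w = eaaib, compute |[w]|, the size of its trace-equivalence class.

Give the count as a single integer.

piece 0:e — minimal
piece 1:a — minimal
piece 2:a rests on {1:a}
piece 3:i rests on {0:e}
piece 4:b — minimal
minimal pieces: {0:e, 1:a, 4:b}
ways to finish when only these pieces remain (= sum over removing one remaining piece with nothing left below it):
  1 left: {2}→1  {3}→1  {4}→1
  2 left: {0,3}→1  {1,2}→1  {2,3}→2  {2,4}→2  {3,4}→2
  3 left: {0,2,3}→3  {0,3,4}→3  {1,2,3}→3  {1,2,4}→3  {2,3,4}→6
  placing 0:e first → 12 extensions
  placing 1:a first → 12 extensions
  placing 4:b first → 6 extensions
total linear extensions = 30

30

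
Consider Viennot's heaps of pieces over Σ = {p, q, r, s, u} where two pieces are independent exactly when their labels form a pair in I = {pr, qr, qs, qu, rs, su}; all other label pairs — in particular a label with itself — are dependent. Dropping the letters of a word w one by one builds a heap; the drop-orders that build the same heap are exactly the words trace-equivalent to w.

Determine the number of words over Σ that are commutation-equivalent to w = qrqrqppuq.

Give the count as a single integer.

49

0(q) covers ∅
1(r) covers ∅
2(q) covers 0:q
3(r) covers 1:r
4(q) covers 2:q
5(p) covers 4:q
6(p) covers 5:p
7(u) covers 3:r, 6:p
8(q) covers 6:p
floor of heap: 0:q, 1:r
completions by unplaced set U, small U first (add the entries for U minus each lowest piece of U):
  |U|=1: {7}:1  {8}:1
  |U|=2: {3,7}:1  {7,8}:2
  |U|=3: {1,3,7}:1  {3,7,8}:3  {6,7,8}:2
  |U|=4: {1,3,7,8}:4  {3,6,7,8}:5  {5,6,7,8}:2
  |U|=5: {1,3,6,7,8}:9  {3,5,6,7,8}:7  {4,5,6,7,8}:2
  |U|=6: {1,3,5,6,7,8}:16  {2,4,5,6,7,8}:2  {3,4,5,6,7,8}:9
  |U|=7: {0,2,4,5,6,7,8}:2  {1,3,4,5,6,7,8}:25  {2,3,4,5,6,7,8}:11
  start at 0(q): 36
  start at 1(r): 13
sum over floor = 49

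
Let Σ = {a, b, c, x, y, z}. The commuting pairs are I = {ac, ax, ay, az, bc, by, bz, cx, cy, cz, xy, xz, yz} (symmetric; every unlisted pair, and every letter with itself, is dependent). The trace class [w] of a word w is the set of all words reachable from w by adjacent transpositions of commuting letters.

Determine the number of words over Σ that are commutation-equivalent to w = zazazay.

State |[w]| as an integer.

#0=z has no predecessor
#1=a has no predecessor
#2=z depends on [0:z]
#3=a depends on [1:a]
#4=z depends on [2:z]
#5=a depends on [3:a]
#6=y has no predecessor
sources: [0:z, 1:a, 6:y]
N(rest) = Σ N(rest − s) over sources s of rest; N(one piece) = 1:
  size 1 → [4]=1  [5]=1  [6]=1
  size 2 → [2,4]=1  [3,5]=1  [4,5]=2  [4,6]=2  [5,6]=2
  size 3 → [0,2,4]=1  [1,3,5]=1  [2,4,5]=3  [2,4,6]=3  [3,4,5]=3  [3,5,6]=3  [4,5,6]=6
  size 4 → [0,2,4,5]=4  [0,2,4,6]=4  [1,3,4,5]=4  [1,3,5,6]=4  [2,3,4,5]=6  [2,4,5,6]=12  [3,4,5,6]=12
  size 5 → [0,2,3,4,5]=10  [0,2,4,5,6]=20  [1,2,3,4,5]=10  [1,3,4,5,6]=20  [2,3,4,5,6]=30
  first=0(z) contributes 60
  first=1(a) contributes 60
  first=6(y) contributes 20
|[w]| = 140

140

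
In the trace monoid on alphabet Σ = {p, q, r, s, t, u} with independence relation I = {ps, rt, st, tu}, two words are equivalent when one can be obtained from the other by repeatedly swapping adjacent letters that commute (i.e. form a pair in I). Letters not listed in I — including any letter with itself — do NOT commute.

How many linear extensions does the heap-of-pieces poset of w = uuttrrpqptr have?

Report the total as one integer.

piece 0:u — minimal
piece 1:u rests on {0:u}
piece 2:t — minimal
piece 3:t rests on {2:t}
piece 4:r rests on {1:u}
piece 5:r rests on {4:r}
piece 6:p rests on {3:t, 5:r}
piece 7:q rests on {6:p}
piece 8:p rests on {7:q}
piece 9:t rests on {8:p}
piece 10:r rests on {8:p}
minimal pieces: {0:u, 2:t}
ways to finish when only these pieces remain (= sum over removing one remaining piece with nothing left below it):
  1 left: {9}→1  {10}→1
  2 left: {9,10}→2
  3 left: {8,9,10}→2
  4 left: {7,8,9,10}→2
  5 left: {6,7,8,9,10}→2
  6 left: {3,6,7,8,9,10}→2  {5,6,7,8,9,10}→2
  7 left: {2,3,6,7,8,9,10}→2  {3,5,6,7,8,9,10}→4  {4,5,6,7,8,9,10}→2
  8 left: {1,4,5,6,7,8,9,10}→2  {2,3,5,6,7,8,9,10}→6  {3,4,5,6,7,8,9,10}→6
  9 left: {0,1,4,5,6,7,8,9,10}→2  {1,3,4,5,6,7,8,9,10}→8  {2,3,4,5,6,7,8,9,10}→12
  placing 0:u first → 20 extensions
  placing 2:t first → 10 extensions
total linear extensions = 30

30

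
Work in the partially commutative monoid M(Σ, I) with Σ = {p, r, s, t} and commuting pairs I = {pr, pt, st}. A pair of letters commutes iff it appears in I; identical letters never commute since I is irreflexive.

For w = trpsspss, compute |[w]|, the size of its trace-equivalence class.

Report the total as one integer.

3

piece 0:t — minimal
piece 1:r rests on {0:t}
piece 2:p — minimal
piece 3:s rests on {1:r, 2:p}
piece 4:s rests on {3:s}
piece 5:p rests on {4:s}
piece 6:s rests on {5:p}
piece 7:s rests on {6:s}
minimal pieces: {0:t, 2:p}
ways to finish when only these pieces remain (= sum over removing one remaining piece with nothing left below it):
  1 left: {7}→1
  2 left: {6,7}→1
  3 left: {5,6,7}→1
  4 left: {4,5,6,7}→1
  5 left: {3,4,5,6,7}→1
  6 left: {1,3,4,5,6,7}→1  {2,3,4,5,6,7}→1
  placing 0:t first → 2 extensions
  placing 2:p first → 1 extensions
total linear extensions = 3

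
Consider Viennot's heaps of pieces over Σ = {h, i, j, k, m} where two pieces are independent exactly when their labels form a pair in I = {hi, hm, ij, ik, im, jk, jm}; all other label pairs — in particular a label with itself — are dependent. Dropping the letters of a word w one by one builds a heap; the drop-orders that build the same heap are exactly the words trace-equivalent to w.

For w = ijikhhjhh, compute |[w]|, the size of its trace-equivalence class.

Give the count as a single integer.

72

#0=i has no predecessor
#1=j has no predecessor
#2=i depends on [0:i]
#3=k has no predecessor
#4=h depends on [1:j, 3:k]
#5=h depends on [4:h]
#6=j depends on [5:h]
#7=h depends on [6:j]
#8=h depends on [7:h]
sources: [0:i, 1:j, 3:k]
N(rest) = Σ N(rest − s) over sources s of rest; N(one piece) = 1:
  size 1 → [2]=1  [8]=1
  size 2 → [0,2]=1  [2,8]=2  [7,8]=1
  size 3 → [0,2,8]=3  [2,7,8]=3  [6,7,8]=1
  size 4 → [0,2,7,8]=6  [2,6,7,8]=4  [5,6,7,8]=1
  size 5 → [0,2,6,7,8]=10  [2,5,6,7,8]=5  [4,5,6,7,8]=1
  size 6 → [0,2,5,6,7,8]=15  [1,4,5,6,7,8]=1  [2,4,5,6,7,8]=6  [3,4,5,6,7,8]=1
  size 7 → [0,2,4,5,6,7,8]=21  [1,2,4,5,6,7,8]=7  [1,3,4,5,6,7,8]=2  [2,3,4,5,6,7,8]=7
  first=0(i) contributes 16
  first=1(j) contributes 28
  first=3(k) contributes 28
|[w]| = 72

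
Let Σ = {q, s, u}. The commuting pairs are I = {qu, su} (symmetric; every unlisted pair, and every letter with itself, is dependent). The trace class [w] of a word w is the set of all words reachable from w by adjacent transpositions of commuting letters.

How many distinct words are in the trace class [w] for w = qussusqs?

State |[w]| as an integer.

28

#0=q has no predecessor
#1=u has no predecessor
#2=s depends on [0:q]
#3=s depends on [2:s]
#4=u depends on [1:u]
#5=s depends on [3:s]
#6=q depends on [5:s]
#7=s depends on [6:q]
sources: [0:q, 1:u]
N(rest) = Σ N(rest − s) over sources s of rest; N(one piece) = 1:
  size 1 → [4]=1  [7]=1
  size 2 → [1,4]=1  [4,7]=2  [6,7]=1
  size 3 → [1,4,7]=3  [4,6,7]=3  [5,6,7]=1
  size 4 → [1,4,6,7]=6  [3,5,6,7]=1  [4,5,6,7]=4
  size 5 → [1,4,5,6,7]=10  [2,3,5,6,7]=1  [3,4,5,6,7]=5
  size 6 → [0,2,3,5,6,7]=1  [1,3,4,5,6,7]=15  [2,3,4,5,6,7]=6
  first=0(q) contributes 21
  first=1(u) contributes 7
|[w]| = 28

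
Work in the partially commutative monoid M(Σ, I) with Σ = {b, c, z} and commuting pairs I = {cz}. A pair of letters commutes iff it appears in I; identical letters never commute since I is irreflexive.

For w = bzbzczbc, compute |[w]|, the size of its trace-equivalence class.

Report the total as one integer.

3

drop 0:b onto floor
drop 1:z onto {0:b}
drop 2:b onto {1:z}
drop 3:z onto {2:b}
drop 4:c onto {2:b}
drop 5:z onto {3:z}
drop 6:b onto {4:c, 5:z}
drop 7:c onto {6:b}
ground layer = {0:b}
drop-orders for the pieces not yet dropped (sum over which currently-grounded one goes next):
  1 to go: {7} 1
  2 to go: {6,7} 1
  3 to go: {4,6,7} 1  {5,6,7} 1
  4 to go: {3,5,6,7} 1  {4,5,6,7} 2
  5 to go: {3,4,5,6,7} 3
  6 to go: {2,3,4,5,6,7} 3
  if 0:b drops first: 3 orders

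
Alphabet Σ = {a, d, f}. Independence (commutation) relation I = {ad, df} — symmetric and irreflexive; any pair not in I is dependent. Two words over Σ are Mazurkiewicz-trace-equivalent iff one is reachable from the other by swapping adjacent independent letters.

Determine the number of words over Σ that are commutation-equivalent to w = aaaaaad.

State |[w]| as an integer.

7

0(a) covers ∅
1(a) covers 0:a
2(a) covers 1:a
3(a) covers 2:a
4(a) covers 3:a
5(a) covers 4:a
6(d) covers ∅
floor of heap: 0:a, 6:d
completions by unplaced set U, small U first (add the entries for U minus each lowest piece of U):
  |U|=1: {5}:1  {6}:1
  |U|=2: {4,5}:1  {5,6}:2
  |U|=3: {3,4,5}:1  {4,5,6}:3
  |U|=4: {2,3,4,5}:1  {3,4,5,6}:4
  |U|=5: {1,2,3,4,5}:1  {2,3,4,5,6}:5
  start at 0(a): 6
  start at 6(d): 1
sum over floor = 7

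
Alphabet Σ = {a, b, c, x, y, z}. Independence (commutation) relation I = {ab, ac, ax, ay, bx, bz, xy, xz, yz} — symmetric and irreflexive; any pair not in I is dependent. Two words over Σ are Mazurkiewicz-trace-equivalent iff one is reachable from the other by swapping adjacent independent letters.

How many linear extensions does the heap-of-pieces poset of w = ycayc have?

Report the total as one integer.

#0=y has no predecessor
#1=c depends on [0:y]
#2=a has no predecessor
#3=y depends on [1:c]
#4=c depends on [3:y]
sources: [0:y, 2:a]
N(rest) = Σ N(rest − s) over sources s of rest; N(one piece) = 1:
  size 1 → [2]=1  [4]=1
  size 2 → [2,4]=2  [3,4]=1
  size 3 → [1,3,4]=1  [2,3,4]=3
  first=0(y) contributes 4
  first=2(a) contributes 1
|[w]| = 5

5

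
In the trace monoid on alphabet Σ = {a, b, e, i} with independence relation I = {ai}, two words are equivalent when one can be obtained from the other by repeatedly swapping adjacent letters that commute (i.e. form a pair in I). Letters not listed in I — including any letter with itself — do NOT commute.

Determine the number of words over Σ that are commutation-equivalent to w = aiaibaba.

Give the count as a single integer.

6

drop 0:a onto floor
drop 1:i onto floor
drop 2:a onto {0:a}
drop 3:i onto {1:i}
drop 4:b onto {2:a, 3:i}
drop 5:a onto {4:b}
drop 6:b onto {5:a}
drop 7:a onto {6:b}
ground layer = {0:a, 1:i}
drop-orders for the pieces not yet dropped (sum over which currently-grounded one goes next):
  1 to go: {7} 1
  2 to go: {6,7} 1
  3 to go: {5,6,7} 1
  4 to go: {4,5,6,7} 1
  5 to go: {2,4,5,6,7} 1  {3,4,5,6,7} 1
  6 to go: {0,2,4,5,6,7} 1  {1,3,4,5,6,7} 1  {2,3,4,5,6,7} 2
  if 0:a drops first: 3 orders
  if 1:i drops first: 3 orders
heap linearizations: 6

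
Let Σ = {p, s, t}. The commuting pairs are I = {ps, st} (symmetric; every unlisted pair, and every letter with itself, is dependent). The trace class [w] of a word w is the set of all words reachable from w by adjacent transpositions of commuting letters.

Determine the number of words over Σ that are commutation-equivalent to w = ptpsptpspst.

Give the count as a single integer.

165

#0=p has no predecessor
#1=t depends on [0:p]
#2=p depends on [1:t]
#3=s has no predecessor
#4=p depends on [2:p]
#5=t depends on [4:p]
#6=p depends on [5:t]
#7=s depends on [3:s]
#8=p depends on [6:p]
#9=s depends on [7:s]
#10=t depends on [8:p]
sources: [0:p, 3:s]
N(rest) = Σ N(rest − s) over sources s of rest; N(one piece) = 1:
  size 1 → [9]=1  [10]=1
  size 2 → [7,9]=1  [8,10]=1  [9,10]=2
  size 3 → [3,7,9]=1  [6,8,10]=1  [7,9,10]=3  [8,9,10]=3
  size 4 → [3,7,9,10]=4  [5,6,8,10]=1  [6,8,9,10]=4  [7,8,9,10]=6
  size 5 → [3,7,8,9,10]=10  [4,5,6,8,10]=1  [5,6,8,9,10]=5  [6,7,8,9,10]=10
  size 6 → [2,4,5,6,8,10]=1  [3,6,7,8,9,10]=20  [4,5,6,8,9,10]=6  [5,6,7,8,9,10]=15
  size 7 → [1,2,4,5,6,8,10]=1  [2,4,5,6,8,9,10]=7  [3,5,6,7,8,9,10]=35  [4,5,6,7,8,9,10]=21
  size 8 → [0,1,2,4,5,6,8,10]=1  [1,2,4,5,6,8,9,10]=8  [2,4,5,6,7,8,9,10]=28  [3,4,5,6,7,8,9,10]=56
  size 9 → [0,1,2,4,5,6,8,9,10]=9  [1,2,4,5,6,7,8,9,10]=36  [2,3,4,5,6,7,8,9,10]=84
  first=0(p) contributes 120
  first=3(s) contributes 45
|[w]| = 165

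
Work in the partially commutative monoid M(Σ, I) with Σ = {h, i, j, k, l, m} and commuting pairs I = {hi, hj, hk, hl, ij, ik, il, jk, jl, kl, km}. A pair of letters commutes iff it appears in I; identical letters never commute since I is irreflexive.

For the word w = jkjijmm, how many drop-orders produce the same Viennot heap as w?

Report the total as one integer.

#0=j has no predecessor
#1=k has no predecessor
#2=j depends on [0:j]
#3=i has no predecessor
#4=j depends on [2:j]
#5=m depends on [3:i, 4:j]
#6=m depends on [5:m]
sources: [0:j, 1:k, 3:i]
N(rest) = Σ N(rest − s) over sources s of rest; N(one piece) = 1:
  size 1 → [1]=1  [6]=1
  size 2 → [1,6]=2  [5,6]=1
  size 3 → [1,5,6]=3  [3,5,6]=1  [4,5,6]=1
  size 4 → [1,3,5,6]=4  [1,4,5,6]=4  [2,4,5,6]=1  [3,4,5,6]=2
  size 5 → [0,2,4,5,6]=1  [1,2,4,5,6]=5  [1,3,4,5,6]=10  [2,3,4,5,6]=3
  first=0(j) contributes 18
  first=1(k) contributes 4
  first=3(i) contributes 6
|[w]| = 28

28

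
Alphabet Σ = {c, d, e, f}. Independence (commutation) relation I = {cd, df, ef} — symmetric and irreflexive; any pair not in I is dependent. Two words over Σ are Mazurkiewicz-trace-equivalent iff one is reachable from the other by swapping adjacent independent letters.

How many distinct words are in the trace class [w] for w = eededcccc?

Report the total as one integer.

drop 0:e onto floor
drop 1:e onto {0:e}
drop 2:d onto {1:e}
drop 3:e onto {2:d}
drop 4:d onto {3:e}
drop 5:c onto {3:e}
drop 6:c onto {5:c}
drop 7:c onto {6:c}
drop 8:c onto {7:c}
ground layer = {0:e}
drop-orders for the pieces not yet dropped (sum over which currently-grounded one goes next):
  1 to go: {4} 1  {8} 1
  2 to go: {4,8} 2  {7,8} 1
  3 to go: {4,7,8} 3  {6,7,8} 1
  4 to go: {4,6,7,8} 4  {5,6,7,8} 1
  5 to go: {4,5,6,7,8} 5
  6 to go: {3,4,5,6,7,8} 5
  7 to go: {2,3,4,5,6,7,8} 5
  if 0:e drops first: 5 orders

5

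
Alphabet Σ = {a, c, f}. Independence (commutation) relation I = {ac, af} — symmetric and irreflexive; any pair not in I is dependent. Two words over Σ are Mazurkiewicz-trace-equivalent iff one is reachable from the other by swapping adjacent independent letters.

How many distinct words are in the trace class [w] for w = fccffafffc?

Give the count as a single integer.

drop 0:f onto floor
drop 1:c onto {0:f}
drop 2:c onto {1:c}
drop 3:f onto {2:c}
drop 4:f onto {3:f}
drop 5:a onto floor
drop 6:f onto {4:f}
drop 7:f onto {6:f}
drop 8:f onto {7:f}
drop 9:c onto {8:f}
ground layer = {0:f, 5:a}
drop-orders for the pieces not yet dropped (sum over which currently-grounded one goes next):
  1 to go: {5} 1  {9} 1
  2 to go: {5,9} 2  {8,9} 1
  3 to go: {5,8,9} 3  {7,8,9} 1
  4 to go: {5,7,8,9} 4  {6,7,8,9} 1
  5 to go: {4,6,7,8,9} 1  {5,6,7,8,9} 5
  6 to go: {3,4,6,7,8,9} 1  {4,5,6,7,8,9} 6
  7 to go: {2,3,4,6,7,8,9} 1  {3,4,5,6,7,8,9} 7
  8 to go: {1,2,3,4,6,7,8,9} 1  {2,3,4,5,6,7,8,9} 8
  if 0:f drops first: 9 orders
  if 5:a drops first: 1 orders
heap linearizations: 10

10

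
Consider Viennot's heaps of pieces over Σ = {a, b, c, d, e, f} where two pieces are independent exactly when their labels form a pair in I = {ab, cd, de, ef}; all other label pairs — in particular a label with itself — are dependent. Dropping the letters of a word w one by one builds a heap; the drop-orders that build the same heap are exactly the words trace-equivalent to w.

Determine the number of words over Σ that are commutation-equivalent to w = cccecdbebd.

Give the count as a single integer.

6

drop 0:c onto floor
drop 1:c onto {0:c}
drop 2:c onto {1:c}
drop 3:e onto {2:c}
drop 4:c onto {3:e}
drop 5:d onto floor
drop 6:b onto {4:c, 5:d}
drop 7:e onto {6:b}
drop 8:b onto {7:e}
drop 9:d onto {8:b}
ground layer = {0:c, 5:d}
drop-orders for the pieces not yet dropped (sum over which currently-grounded one goes next):
  1 to go: {9} 1
  2 to go: {8,9} 1
  3 to go: {7,8,9} 1
  4 to go: {6,7,8,9} 1
  5 to go: {4,6,7,8,9} 1  {5,6,7,8,9} 1
  6 to go: {3,4,6,7,8,9} 1  {4,5,6,7,8,9} 2
  7 to go: {2,3,4,6,7,8,9} 1  {3,4,5,6,7,8,9} 3
  8 to go: {1,2,3,4,6,7,8,9} 1  {2,3,4,5,6,7,8,9} 4
  if 0:c drops first: 5 orders
  if 5:d drops first: 1 orders
heap linearizations: 6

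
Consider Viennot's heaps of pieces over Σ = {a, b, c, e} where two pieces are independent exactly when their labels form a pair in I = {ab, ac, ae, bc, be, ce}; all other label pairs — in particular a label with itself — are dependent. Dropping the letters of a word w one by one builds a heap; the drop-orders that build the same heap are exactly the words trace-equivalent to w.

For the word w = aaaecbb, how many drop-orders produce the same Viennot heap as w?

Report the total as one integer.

420

drop 0:a onto floor
drop 1:a onto {0:a}
drop 2:a onto {1:a}
drop 3:e onto floor
drop 4:c onto floor
drop 5:b onto floor
drop 6:b onto {5:b}
ground layer = {0:a, 3:e, 4:c, 5:b}
drop-orders for the pieces not yet dropped (sum over which currently-grounded one goes next):
  1 to go: {2} 1  {3} 1  {4} 1  {6} 1
  2 to go: {1,2} 1  {2,3} 2  {2,4} 2  {2,6} 2  {3,4} 2  {3,6} 2  {4,6} 2  {5,6} 1
  3 to go: {0,1,2} 1  {1,2,3} 3  {1,2,4} 3  {1,2,6} 3  {2,3,4} 6  {2,3,6} 6  {2,4,6} 6  {2,5,6} 3  {3,4,6} 6  {3,5,6} 3  {4,5,6} 3
  4 to go: {0,1,2,3} 4  {0,1,2,4} 4  {0,1,2,6} 4  {1,2,3,4} 12  {1,2,3,6} 12  {1,2,4,6} 12  {1,2,5,6} 6  {2,3,4,6} 24  {2,3,5,6} 12  {2,4,5,6} 12  {3,4,5,6} 12
  5 to go: {0,1,2,3,4} 20  {0,1,2,3,6} 20  {0,1,2,4,6} 20  {0,1,2,5,6} 10  {1,2,3,4,6} 60  {1,2,3,5,6} 30  {1,2,4,5,6} 30  {2,3,4,5,6} 60
  if 0:a drops first: 180 orders
  if 3:e drops first: 60 orders
  if 4:c drops first: 60 orders
  if 5:b drops first: 120 orders
heap linearizations: 420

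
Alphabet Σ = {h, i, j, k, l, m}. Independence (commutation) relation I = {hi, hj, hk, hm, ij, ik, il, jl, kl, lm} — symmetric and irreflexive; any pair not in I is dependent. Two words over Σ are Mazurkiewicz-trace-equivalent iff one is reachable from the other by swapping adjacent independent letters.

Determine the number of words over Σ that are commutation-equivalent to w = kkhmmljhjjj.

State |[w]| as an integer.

165

drop 0:k onto floor
drop 1:k onto {0:k}
drop 2:h onto floor
drop 3:m onto {1:k}
drop 4:m onto {3:m}
drop 5:l onto {2:h}
drop 6:j onto {4:m}
drop 7:h onto {5:l}
drop 8:j onto {6:j}
drop 9:j onto {8:j}
drop 10:j onto {9:j}
ground layer = {0:k, 2:h}
drop-orders for the pieces not yet dropped (sum over which currently-grounded one goes next):
  1 to go: {7} 1  {10} 1
  2 to go: {5,7} 1  {7,10} 2  {9,10} 1
  3 to go: {2,5,7} 1  {5,7,10} 3  {7,9,10} 3  {8,9,10} 1
  4 to go: {2,5,7,10} 4  {5,7,9,10} 6  {6,8,9,10} 1  {7,8,9,10} 4
  5 to go: {2,5,7,9,10} 10  {4,6,8,9,10} 1  {5,7,8,9,10} 10  {6,7,8,9,10} 5
  6 to go: {2,5,7,8,9,10} 20  {3,4,6,8,9,10} 1  {4,6,7,8,9,10} 6  {5,6,7,8,9,10} 15
  7 to go: {1,3,4,6,8,9,10} 1  {2,5,6,7,8,9,10} 35  {3,4,6,7,8,9,10} 7  {4,5,6,7,8,9,10} 21
  8 to go: {0,1,3,4,6,8,9,10} 1  {1,3,4,6,7,8,9,10} 8  {2,4,5,6,7,8,9,10} 56  {3,4,5,6,7,8,9,10} 28
  9 to go: {0,1,3,4,6,7,8,9,10} 9  {1,3,4,5,6,7,8,9,10} 36  {2,3,4,5,6,7,8,9,10} 84
  if 0:k drops first: 120 orders
  if 2:h drops first: 45 orders
heap linearizations: 165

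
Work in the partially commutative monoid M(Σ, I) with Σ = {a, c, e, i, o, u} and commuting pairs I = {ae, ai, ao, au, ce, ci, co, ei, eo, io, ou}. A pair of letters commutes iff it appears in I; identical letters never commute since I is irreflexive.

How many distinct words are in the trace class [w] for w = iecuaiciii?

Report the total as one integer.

150

#0=i has no predecessor
#1=e has no predecessor
#2=c has no predecessor
#3=u depends on [0:i, 1:e, 2:c]
#4=a depends on [2:c]
#5=i depends on [3:u]
#6=c depends on [3:u, 4:a]
#7=i depends on [5:i]
#8=i depends on [7:i]
#9=i depends on [8:i]
sources: [0:i, 1:e, 2:c]
N(rest) = Σ N(rest − s) over sources s of rest; N(one piece) = 1:
  size 1 → [6]=1  [9]=1
  size 2 → [4,6]=1  [6,9]=2  [8,9]=1
  size 3 → [4,6,9]=3  [6,8,9]=3  [7,8,9]=1
  size 4 → [4,6,8,9]=6  [5,7,8,9]=1  [6,7,8,9]=4
  size 5 → [4,6,7,8,9]=10  [5,6,7,8,9]=5
  size 6 → [3,5,6,7,8,9]=5  [4,5,6,7,8,9]=15
  size 7 → [0,3,5,6,7,8,9]=5  [1,3,5,6,7,8,9]=5  [3,4,5,6,7,8,9]=20
  size 8 → [0,1,3,5,6,7,8,9]=10  [0,3,4,5,6,7,8,9]=25  [1,3,4,5,6,7,8,9]=25  [2,3,4,5,6,7,8,9]=20
  first=0(i) contributes 45
  first=1(e) contributes 45
  first=2(c) contributes 60
|[w]| = 150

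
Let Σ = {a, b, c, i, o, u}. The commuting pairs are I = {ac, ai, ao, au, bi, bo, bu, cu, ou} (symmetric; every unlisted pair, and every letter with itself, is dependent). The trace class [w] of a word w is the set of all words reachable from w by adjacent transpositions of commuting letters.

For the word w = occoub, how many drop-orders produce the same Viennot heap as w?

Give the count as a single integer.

#0=o has no predecessor
#1=c depends on [0:o]
#2=c depends on [1:c]
#3=o depends on [2:c]
#4=u has no predecessor
#5=b depends on [2:c]
sources: [0:o, 4:u]
N(rest) = Σ N(rest − s) over sources s of rest; N(one piece) = 1:
  size 1 → [3]=1  [4]=1  [5]=1
  size 2 → [3,4]=2  [3,5]=2  [4,5]=2
  size 3 → [2,3,5]=2  [3,4,5]=6
  size 4 → [1,2,3,5]=2  [2,3,4,5]=8
  first=0(o) contributes 10
  first=4(u) contributes 2
|[w]| = 12

12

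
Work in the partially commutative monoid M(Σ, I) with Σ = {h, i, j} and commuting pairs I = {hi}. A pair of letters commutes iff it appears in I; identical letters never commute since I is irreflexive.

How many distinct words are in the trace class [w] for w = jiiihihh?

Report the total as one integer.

piece 0:j — minimal
piece 1:i rests on {0:j}
piece 2:i rests on {1:i}
piece 3:i rests on {2:i}
piece 4:h rests on {0:j}
piece 5:i rests on {3:i}
piece 6:h rests on {4:h}
piece 7:h rests on {6:h}
minimal pieces: {0:j}
ways to finish when only these pieces remain (= sum over removing one remaining piece with nothing left below it):
  1 left: {5}→1  {7}→1
  2 left: {3,5}→1  {5,7}→2  {6,7}→1
  3 left: {2,3,5}→1  {3,5,7}→3  {4,6,7}→1  {5,6,7}→3
  4 left: {1,2,3,5}→1  {2,3,5,7}→4  {3,5,6,7}→6  {4,5,6,7}→4
  5 left: {1,2,3,5,7}→5  {2,3,5,6,7}→10  {3,4,5,6,7}→10
  6 left: {1,2,3,5,6,7}→15  {2,3,4,5,6,7}→20
  placing 0:j first → 35 extensions

35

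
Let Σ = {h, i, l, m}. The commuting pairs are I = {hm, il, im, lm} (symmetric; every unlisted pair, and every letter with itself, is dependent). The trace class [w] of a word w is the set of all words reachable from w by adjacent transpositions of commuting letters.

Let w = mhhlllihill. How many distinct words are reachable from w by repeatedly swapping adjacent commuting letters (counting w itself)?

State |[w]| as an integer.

0(m) covers ∅
1(h) covers ∅
2(h) covers 1:h
3(l) covers 2:h
4(l) covers 3:l
5(l) covers 4:l
6(i) covers 2:h
7(h) covers 5:l, 6:i
8(i) covers 7:h
9(l) covers 7:h
10(l) covers 9:l
floor of heap: 0:m, 1:h
completions by unplaced set U, small U first (add the entries for U minus each lowest piece of U):
  |U|=1: {0}:1  {8}:1  {10}:1
  |U|=2: {0,8}:2  {0,10}:2  {8,10}:2  {9,10}:1
  |U|=3: {0,8,10}:6  {0,9,10}:3  {8,9,10}:3
  |U|=4: {0,8,9,10}:12  {7,8,9,10}:3
  |U|=5: {0,7,8,9,10}:15  {5,7,8,9,10}:3  {6,7,8,9,10}:3
  |U|=6: {0,5,7,8,9,10}:18  {0,6,7,8,9,10}:18  {4,5,7,8,9,10}:3  {5,6,7,8,9,10}:6
  |U|=7: {0,4,5,7,8,9,10}:21  {0,5,6,7,8,9,10}:42  {3,4,5,7,8,9,10}:3  {4,5,6,7,8,9,10}:9
  |U|=8: {0,3,4,5,7,8,9,10}:24  {0,4,5,6,7,8,9,10}:72  {3,4,5,6,7,8,9,10}:12
  |U|=9: {0,3,4,5,6,7,8,9,10}:108  {2,3,4,5,6,7,8,9,10}:12
  start at 0(m): 12
  start at 1(h): 120
sum over floor = 132

132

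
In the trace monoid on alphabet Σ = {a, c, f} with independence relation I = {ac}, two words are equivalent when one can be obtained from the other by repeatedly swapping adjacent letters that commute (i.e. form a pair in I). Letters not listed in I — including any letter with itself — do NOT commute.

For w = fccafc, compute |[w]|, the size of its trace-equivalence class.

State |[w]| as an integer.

3

0(f) covers ∅
1(c) covers 0:f
2(c) covers 1:c
3(a) covers 0:f
4(f) covers 2:c, 3:a
5(c) covers 4:f
floor of heap: 0:f
completions by unplaced set U, small U first (add the entries for U minus each lowest piece of U):
  |U|=1: {5}:1
  |U|=2: {4,5}:1
  |U|=3: {2,4,5}:1  {3,4,5}:1
  |U|=4: {1,2,4,5}:1  {2,3,4,5}:2
  start at 0(f): 3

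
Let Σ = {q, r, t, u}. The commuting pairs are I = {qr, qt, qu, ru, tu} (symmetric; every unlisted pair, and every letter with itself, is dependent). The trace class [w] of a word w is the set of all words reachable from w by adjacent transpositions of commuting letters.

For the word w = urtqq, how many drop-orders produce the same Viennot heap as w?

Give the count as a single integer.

drop 0:u onto floor
drop 1:r onto floor
drop 2:t onto {1:r}
drop 3:q onto floor
drop 4:q onto {3:q}
ground layer = {0:u, 1:r, 3:q}
drop-orders for the pieces not yet dropped (sum over which currently-grounded one goes next):
  1 to go: {0} 1  {2} 1  {4} 1
  2 to go: {0,2} 2  {0,4} 2  {1,2} 1  {2,4} 2  {3,4} 1
  3 to go: {0,1,2} 3  {0,2,4} 6  {0,3,4} 3  {1,2,4} 3  {2,3,4} 3
  if 0:u drops first: 6 orders
  if 1:r drops first: 12 orders
  if 3:q drops first: 12 orders
heap linearizations: 30

30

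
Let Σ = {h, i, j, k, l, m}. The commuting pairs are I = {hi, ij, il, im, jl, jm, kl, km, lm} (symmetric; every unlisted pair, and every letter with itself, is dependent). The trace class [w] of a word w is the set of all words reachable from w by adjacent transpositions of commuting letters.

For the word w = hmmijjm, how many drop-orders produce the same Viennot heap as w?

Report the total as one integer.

drop 0:h onto floor
drop 1:m onto {0:h}
drop 2:m onto {1:m}
drop 3:i onto floor
drop 4:j onto {0:h}
drop 5:j onto {4:j}
drop 6:m onto {2:m}
ground layer = {0:h, 3:i}
drop-orders for the pieces not yet dropped (sum over which currently-grounded one goes next):
  1 to go: {3} 1  {5} 1  {6} 1
  2 to go: {2,6} 1  {3,5} 2  {3,6} 2  {4,5} 1  {5,6} 2
  3 to go: {1,2,6} 1  {2,3,6} 3  {2,5,6} 3  {3,4,5} 3  {3,5,6} 6  {4,5,6} 3
  4 to go: {1,2,3,6} 4  {1,2,5,6} 4  {2,3,5,6} 12  {2,4,5,6} 6  {3,4,5,6} 12
  5 to go: {1,2,3,5,6} 20  {1,2,4,5,6} 10  {2,3,4,5,6} 30
  if 0:h drops first: 60 orders
  if 3:i drops first: 10 orders
heap linearizations: 70

70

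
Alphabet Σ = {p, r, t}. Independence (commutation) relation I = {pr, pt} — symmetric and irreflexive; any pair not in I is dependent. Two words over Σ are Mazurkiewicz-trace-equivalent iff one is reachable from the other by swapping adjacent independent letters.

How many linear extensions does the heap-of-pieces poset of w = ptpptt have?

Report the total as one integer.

#0=p has no predecessor
#1=t has no predecessor
#2=p depends on [0:p]
#3=p depends on [2:p]
#4=t depends on [1:t]
#5=t depends on [4:t]
sources: [0:p, 1:t]
N(rest) = Σ N(rest − s) over sources s of rest; N(one piece) = 1:
  size 1 → [3]=1  [5]=1
  size 2 → [2,3]=1  [3,5]=2  [4,5]=1
  size 3 → [0,2,3]=1  [1,4,5]=1  [2,3,5]=3  [3,4,5]=3
  size 4 → [0,2,3,5]=4  [1,3,4,5]=4  [2,3,4,5]=6
  first=0(p) contributes 10
  first=1(t) contributes 10
|[w]| = 20

20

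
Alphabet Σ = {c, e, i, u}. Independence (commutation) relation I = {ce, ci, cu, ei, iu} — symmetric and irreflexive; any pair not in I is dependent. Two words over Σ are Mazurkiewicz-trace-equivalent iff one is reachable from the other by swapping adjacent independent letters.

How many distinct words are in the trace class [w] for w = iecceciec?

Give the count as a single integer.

1260

0(i) covers ∅
1(e) covers ∅
2(c) covers ∅
3(c) covers 2:c
4(e) covers 1:e
5(c) covers 3:c
6(i) covers 0:i
7(e) covers 4:e
8(c) covers 5:c
floor of heap: 0:i, 1:e, 2:c
completions by unplaced set U, small U first (add the entries for U minus each lowest piece of U):
  |U|=1: {6}:1  {7}:1  {8}:1
  |U|=2: {0,6}:1  {4,7}:1  {5,8}:1  {6,7}:2  {6,8}:2  {7,8}:2
  |U|=3: {0,6,7}:3  {0,6,8}:3  {1,4,7}:1  {3,5,8}:1  {4,6,7}:3  {4,7,8}:3  {5,6,8}:3  {5,7,8}:3  {6,7,8}:6
  |U|=4: {0,4,6,7}:6  {0,5,6,8}:6  {0,6,7,8}:12  {1,4,6,7}:4  {1,4,7,8}:4  {2,3,5,8}:1  {3,5,6,8}:4  {3,5,7,8}:4  {4,5,7,8}:6  {4,6,7,8}:12  {5,6,7,8}:12
  |U|=5: {0,1,4,6,7}:10  {0,3,5,6,8}:10  {0,4,6,7,8}:30  {0,5,6,7,8}:30  {1,4,5,7,8}:10  {1,4,6,7,8}:20  {2,3,5,6,8}:5  {2,3,5,7,8}:5  {3,4,5,7,8}:10  {3,5,6,7,8}:20  {4,5,6,7,8}:30
  |U|=6: {0,1,4,6,7,8}:60  {0,2,3,5,6,8}:15  {0,3,5,6,7,8}:60  {0,4,5,6,7,8}:90  {1,3,4,5,7,8}:20  {1,4,5,6,7,8}:60  {2,3,4,5,7,8}:15  {2,3,5,6,7,8}:30  {3,4,5,6,7,8}:60
  |U|=7: {0,1,4,5,6,7,8}:210  {0,2,3,5,6,7,8}:105  {0,3,4,5,6,7,8}:210  {1,2,3,4,5,7,8}:35  {1,3,4,5,6,7,8}:140  {2,3,4,5,6,7,8}:105
  start at 0(i): 280
  start at 1(e): 420
  start at 2(c): 560
sum over floor = 1260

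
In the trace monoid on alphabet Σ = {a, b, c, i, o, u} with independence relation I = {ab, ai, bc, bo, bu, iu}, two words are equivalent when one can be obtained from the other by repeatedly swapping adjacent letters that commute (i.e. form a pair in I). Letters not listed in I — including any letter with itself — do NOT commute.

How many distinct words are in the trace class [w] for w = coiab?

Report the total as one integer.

3

piece 0:c — minimal
piece 1:o rests on {0:c}
piece 2:i rests on {1:o}
piece 3:a rests on {1:o}
piece 4:b rests on {2:i}
minimal pieces: {0:c}
ways to finish when only these pieces remain (= sum over removing one remaining piece with nothing left below it):
  1 left: {3}→1  {4}→1
  2 left: {2,4}→1  {3,4}→2
  3 left: {2,3,4}→3
  placing 0:c first → 3 extensions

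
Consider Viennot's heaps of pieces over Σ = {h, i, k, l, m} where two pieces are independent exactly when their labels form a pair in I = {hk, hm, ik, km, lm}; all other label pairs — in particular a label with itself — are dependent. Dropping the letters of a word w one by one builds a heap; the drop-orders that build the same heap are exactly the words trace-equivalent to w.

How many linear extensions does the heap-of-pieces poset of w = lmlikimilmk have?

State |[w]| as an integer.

0(l) covers ∅
1(m) covers ∅
2(l) covers 0:l
3(i) covers 1:m, 2:l
4(k) covers 2:l
5(i) covers 3:i
6(m) covers 5:i
7(i) covers 6:m
8(l) covers 4:k, 7:i
9(m) covers 7:i
10(k) covers 8:l
floor of heap: 0:l, 1:m
completions by unplaced set U, small U first (add the entries for U minus each lowest piece of U):
  |U|=1: {9}:1  {10}:1
  |U|=2: {8,10}:1  {9,10}:2
  |U|=3: {4,8,10}:1  {8,9,10}:3
  |U|=4: {4,8,9,10}:4  {7,8,9,10}:3
  |U|=5: {4,7,8,9,10}:7  {6,7,8,9,10}:3
  |U|=6: {4,6,7,8,9,10}:10  {5,6,7,8,9,10}:3
  |U|=7: {3,5,6,7,8,9,10}:3  {4,5,6,7,8,9,10}:13
  |U|=8: {1,3,5,6,7,8,9,10}:3  {3,4,5,6,7,8,9,10}:16
  |U|=9: {1,3,4,5,6,7,8,9,10}:19  {2,3,4,5,6,7,8,9,10}:16
  start at 0(l): 35
  start at 1(m): 16
sum over floor = 51

51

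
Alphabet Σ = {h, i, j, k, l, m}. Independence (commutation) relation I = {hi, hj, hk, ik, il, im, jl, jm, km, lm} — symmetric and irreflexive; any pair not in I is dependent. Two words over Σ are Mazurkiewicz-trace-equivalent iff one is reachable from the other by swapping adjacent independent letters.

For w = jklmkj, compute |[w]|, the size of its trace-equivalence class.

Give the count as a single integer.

#0=j has no predecessor
#1=k depends on [0:j]
#2=l depends on [1:k]
#3=m has no predecessor
#4=k depends on [2:l]
#5=j depends on [4:k]
sources: [0:j, 3:m]
N(rest) = Σ N(rest − s) over sources s of rest; N(one piece) = 1:
  size 1 → [3]=1  [5]=1
  size 2 → [3,5]=2  [4,5]=1
  size 3 → [2,4,5]=1  [3,4,5]=3
  size 4 → [1,2,4,5]=1  [2,3,4,5]=4
  first=0(j) contributes 5
  first=3(m) contributes 1
|[w]| = 6

6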